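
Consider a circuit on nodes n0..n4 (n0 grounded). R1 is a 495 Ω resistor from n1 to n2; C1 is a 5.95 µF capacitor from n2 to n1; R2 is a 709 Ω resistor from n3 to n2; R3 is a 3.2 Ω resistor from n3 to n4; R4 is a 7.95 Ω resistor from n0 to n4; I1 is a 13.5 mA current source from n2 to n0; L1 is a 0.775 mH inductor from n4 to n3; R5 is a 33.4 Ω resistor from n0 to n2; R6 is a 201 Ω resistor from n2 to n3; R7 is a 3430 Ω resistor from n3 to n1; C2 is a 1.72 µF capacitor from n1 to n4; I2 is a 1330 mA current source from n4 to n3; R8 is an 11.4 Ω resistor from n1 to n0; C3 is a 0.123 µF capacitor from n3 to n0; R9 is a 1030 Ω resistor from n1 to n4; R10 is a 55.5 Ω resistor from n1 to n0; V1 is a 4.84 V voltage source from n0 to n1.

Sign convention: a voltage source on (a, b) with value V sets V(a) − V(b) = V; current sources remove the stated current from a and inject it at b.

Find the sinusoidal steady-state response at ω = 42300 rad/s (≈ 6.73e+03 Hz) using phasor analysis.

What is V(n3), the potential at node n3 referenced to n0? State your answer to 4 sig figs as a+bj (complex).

Apply KCL at each of the 4 non-ground nodes and solve the resulting linear system.
Node n1: branches {R1, C1, R7, C2, R8, R9, R10, V1} → V_1 = -4.840+0.000j
Node n2: branches {R1, C1, R2, I1, R5, R6} → V_2 = -4.773-0.6970j
Node n3: branches {R2, R3, L1, R6, R7, I2, C3} → V_3 = 2.454-1.550j
Node n4: branches {R3, R4, L1, C2, I2, R9} → V_4 = -1.585-1.922j
Source currents: i(V1)=-0.8325-0.2499j

2.454-1.550j V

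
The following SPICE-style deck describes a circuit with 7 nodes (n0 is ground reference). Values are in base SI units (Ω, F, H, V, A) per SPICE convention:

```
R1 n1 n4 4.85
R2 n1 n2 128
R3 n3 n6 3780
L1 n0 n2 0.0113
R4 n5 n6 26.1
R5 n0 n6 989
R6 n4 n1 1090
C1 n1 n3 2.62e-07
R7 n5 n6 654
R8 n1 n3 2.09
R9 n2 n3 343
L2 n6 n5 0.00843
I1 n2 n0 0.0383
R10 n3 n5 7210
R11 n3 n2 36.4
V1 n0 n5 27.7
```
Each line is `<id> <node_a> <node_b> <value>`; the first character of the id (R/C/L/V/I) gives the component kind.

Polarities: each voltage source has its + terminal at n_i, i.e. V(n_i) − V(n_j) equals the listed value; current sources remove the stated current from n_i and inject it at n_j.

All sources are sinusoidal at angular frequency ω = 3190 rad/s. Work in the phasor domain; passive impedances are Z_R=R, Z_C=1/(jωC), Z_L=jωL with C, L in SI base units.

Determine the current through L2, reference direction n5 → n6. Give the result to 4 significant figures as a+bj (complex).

-0.01563+0.01775j A

Element admittances at ω=3190 rad/s:
  Y(R1) = 0.2062+0.000j S between n1,n4
  Y(R2) = 0.007812+0.000j S between n1,n2
  Y(R3) = 0.0002646+0.000j S between n3,n6
  Y(L1) = 0.000-0.02774j S between n0,n2
  Y(R4) = 0.03831+0.000j S between n5,n6
  Y(R5) = 0.001011+0.000j S between n0,n6
  Y(R6) = 0.0009174+0.000j S between n4,n1
  Y(C1) = 0.000+0.0008358j S between n1,n3
  Y(R7) = 0.001529+0.000j S between n5,n6
  Y(R8) = 0.4785+0.000j S between n1,n3
  Y(R9) = 0.002915+0.000j S between n2,n3
  Y(L2) = 0.000-0.03719j S between n6,n5
  I1: injects 0.0383 A into n0 (from n2)
  Y(R10) = 0.0001387+0.000j S between n3,n5
  Y(R11) = 0.02747+0.000j S between n3,n2
  V1: constraint V(n0)−V(n5) = 27.7
Assemble and solve the 7×7 MNA system:
  V(n1)=-0.3116-1.753j  V(n2)=-0.02948-1.774j  V(n3)=-0.3162-1.753j  V(n4)=-0.3116-1.753j  V(n5)=-27.70+0.000j  V(n6)=-27.22+0.4203j
  i(V1)=-0.03844+0.001243j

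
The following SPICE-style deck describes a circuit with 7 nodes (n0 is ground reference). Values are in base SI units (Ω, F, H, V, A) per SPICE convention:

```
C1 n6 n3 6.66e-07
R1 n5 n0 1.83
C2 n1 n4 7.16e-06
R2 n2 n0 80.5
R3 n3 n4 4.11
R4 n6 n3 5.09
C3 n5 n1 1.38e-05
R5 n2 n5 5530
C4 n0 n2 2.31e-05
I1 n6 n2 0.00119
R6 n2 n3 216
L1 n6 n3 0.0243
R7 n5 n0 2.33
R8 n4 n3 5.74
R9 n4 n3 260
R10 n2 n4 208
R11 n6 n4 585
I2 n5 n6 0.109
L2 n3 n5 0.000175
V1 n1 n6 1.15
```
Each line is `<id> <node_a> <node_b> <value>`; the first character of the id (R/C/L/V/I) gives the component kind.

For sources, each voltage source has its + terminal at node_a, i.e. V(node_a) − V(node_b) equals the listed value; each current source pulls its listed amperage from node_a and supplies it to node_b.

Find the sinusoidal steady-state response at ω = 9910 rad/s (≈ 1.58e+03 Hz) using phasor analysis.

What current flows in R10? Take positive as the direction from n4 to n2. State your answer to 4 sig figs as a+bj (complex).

MNA unknowns: 6 node voltages V₁..V_6 plus 1 source current (V1)
C1: Y=0.000+0.006600j on G[6,3]
R1: Y=0.5464+0.000j on G[5,0]
C2: Y=0.000+0.07096j on G[1,4]
R2: Y=0.01242+0.000j on G[2,0]
R3: Y=0.2433+0.000j on G[3,4]
R4: Y=0.1965+0.000j on G[6,3]
C3: Y=0.000+0.1368j on G[5,1]
R5: Y=0.0001808+0.000j on G[2,5]
C4: Y=0.000+0.2289j on G[0,2]
I1: z[6]−=0.00119, z[2]+=0.00119
R6: Y=0.004630+0.000j on G[2,3]
L1: Y=0.000-0.004153j on G[6,3]
R7: Y=0.4292+0.000j on G[5,0]
R8: Y=0.1742+0.000j on G[4,3]
R9: Y=0.003846+0.000j on G[4,3]
R10: Y=0.004808+0.000j on G[2,4]
R11: Y=0.001709+0.000j on G[6,4]
I2: z[5]−=0.109, z[6]+=0.109
L2: Y=0.000-0.5766j on G[3,5]
V1: row V1−V6=1.15, i_V1 at 1,6
solve → V1=0.9531-0.8900j, V2=0.002405-0.01741j, V3=0.2235-0.02927j, V4=0.3773+0.06290j, V5=-0.004115-0.0003426j, V6=-0.1969-0.8900j
aux → i_V1=-0.1893-0.1718j

0.001803+0.0003861j A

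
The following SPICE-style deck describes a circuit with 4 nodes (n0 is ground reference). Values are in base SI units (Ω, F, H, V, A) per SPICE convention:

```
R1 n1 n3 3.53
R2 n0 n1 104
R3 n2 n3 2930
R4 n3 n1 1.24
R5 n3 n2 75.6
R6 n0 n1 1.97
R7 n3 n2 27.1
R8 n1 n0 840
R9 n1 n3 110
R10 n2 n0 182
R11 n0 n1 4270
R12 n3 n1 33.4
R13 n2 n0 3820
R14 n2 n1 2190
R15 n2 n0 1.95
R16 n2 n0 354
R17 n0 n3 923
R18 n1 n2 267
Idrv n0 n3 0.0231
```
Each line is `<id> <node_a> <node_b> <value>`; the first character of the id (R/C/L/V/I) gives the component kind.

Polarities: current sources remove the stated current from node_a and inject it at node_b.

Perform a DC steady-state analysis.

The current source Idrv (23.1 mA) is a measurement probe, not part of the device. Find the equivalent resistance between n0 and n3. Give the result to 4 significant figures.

MNA unknowns: 3 node voltages V₁..V_3
R1: Y=0.2833 on G[1,3]
R2: Y=0.009615 on G[0,1]
R3: Y=0.0003413 on G[2,3]
R4: Y=0.8065 on G[3,1]
R5: Y=0.01323 on G[3,2]
R6: Y=0.5076 on G[0,1]
R7: Y=0.03690 on G[3,2]
R8: Y=0.001190 on G[1,0]
R9: Y=0.009091 on G[1,3]
R10: Y=0.005495 on G[2,0]
R11: Y=0.0002342 on G[0,1]
R12: Y=0.02994 on G[3,1]
R13: Y=0.0002618 on G[2,0]
R14: Y=0.0004566 on G[2,1]
R15: Y=0.5128 on G[2,0]
R16: Y=0.002825 on G[2,0]
R17: Y=0.001083 on G[0,3]
R18: Y=0.003745 on G[1,2]
Idrv: z[0]−=0.0231, z[3]+=0.0231
solve → V1=0.03910, V2=0.005295, V3=0.05719

R_eq = 2.476 Ω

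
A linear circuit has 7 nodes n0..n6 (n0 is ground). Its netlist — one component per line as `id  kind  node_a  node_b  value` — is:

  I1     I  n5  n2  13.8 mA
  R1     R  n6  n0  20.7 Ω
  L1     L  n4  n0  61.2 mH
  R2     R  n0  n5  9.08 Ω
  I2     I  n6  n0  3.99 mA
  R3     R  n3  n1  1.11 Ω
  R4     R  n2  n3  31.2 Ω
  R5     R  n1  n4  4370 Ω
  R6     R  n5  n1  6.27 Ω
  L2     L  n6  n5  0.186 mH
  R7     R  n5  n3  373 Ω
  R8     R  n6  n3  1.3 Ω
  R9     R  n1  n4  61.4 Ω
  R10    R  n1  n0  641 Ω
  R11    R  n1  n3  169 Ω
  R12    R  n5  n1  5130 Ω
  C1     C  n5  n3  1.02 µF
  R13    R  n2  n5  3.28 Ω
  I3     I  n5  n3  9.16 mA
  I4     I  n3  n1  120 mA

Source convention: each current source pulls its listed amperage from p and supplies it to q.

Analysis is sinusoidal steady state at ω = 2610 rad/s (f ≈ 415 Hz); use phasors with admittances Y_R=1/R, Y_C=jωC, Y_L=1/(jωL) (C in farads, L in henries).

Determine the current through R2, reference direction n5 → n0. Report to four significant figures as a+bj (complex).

-0.002962+0.0004388j A

Element admittances at ω=2610 rad/s:
  I1: injects 0.0138 A into n2 (from n5)
  Y(R1) = 0.04831+0.000j S between n6,n0
  Y(L1) = 0.000-0.006260j S between n4,n0
  Y(R2) = 0.1101+0.000j S between n0,n5
  I2: injects 0.00399 A into n0 (from n6)
  Y(R3) = 0.9009+0.000j S between n3,n1
  Y(R4) = 0.03205+0.000j S between n2,n3
  Y(R5) = 0.0002288+0.000j S between n1,n4
  Y(R6) = 0.1595+0.000j S between n5,n1
  Y(L2) = 0.000-2.060j S between n6,n5
  Y(R7) = 0.002681+0.000j S between n5,n3
  Y(R8) = 0.7692+0.000j S between n6,n3
  Y(R9) = 0.01629+0.000j S between n1,n4
  Y(R10) = 0.001560+0.000j S between n1,n0
  Y(R11) = 0.005917+0.000j S between n1,n3
  Y(R12) = 0.0001949+0.000j S between n5,n1
  Y(C1) = 0.000+0.002662j S between n5,n3
  Y(R13) = 0.3049+0.000j S between n2,n5
  I3: injects 0.00916 A into n3 (from n5)
  I4: injects 0.12 A into n1 (from n3)
Assemble and solve the 6×6 MNA system:
  V(n1)=0.07800+0.001683j  V(n2)=0.01324+0.003683j  V(n3)=-0.03554+0.0008136j  V(n4)=0.06764+0.02732j  V(n5)=-0.02689+0.003984j  V(n6)=-0.02734-0.0003717j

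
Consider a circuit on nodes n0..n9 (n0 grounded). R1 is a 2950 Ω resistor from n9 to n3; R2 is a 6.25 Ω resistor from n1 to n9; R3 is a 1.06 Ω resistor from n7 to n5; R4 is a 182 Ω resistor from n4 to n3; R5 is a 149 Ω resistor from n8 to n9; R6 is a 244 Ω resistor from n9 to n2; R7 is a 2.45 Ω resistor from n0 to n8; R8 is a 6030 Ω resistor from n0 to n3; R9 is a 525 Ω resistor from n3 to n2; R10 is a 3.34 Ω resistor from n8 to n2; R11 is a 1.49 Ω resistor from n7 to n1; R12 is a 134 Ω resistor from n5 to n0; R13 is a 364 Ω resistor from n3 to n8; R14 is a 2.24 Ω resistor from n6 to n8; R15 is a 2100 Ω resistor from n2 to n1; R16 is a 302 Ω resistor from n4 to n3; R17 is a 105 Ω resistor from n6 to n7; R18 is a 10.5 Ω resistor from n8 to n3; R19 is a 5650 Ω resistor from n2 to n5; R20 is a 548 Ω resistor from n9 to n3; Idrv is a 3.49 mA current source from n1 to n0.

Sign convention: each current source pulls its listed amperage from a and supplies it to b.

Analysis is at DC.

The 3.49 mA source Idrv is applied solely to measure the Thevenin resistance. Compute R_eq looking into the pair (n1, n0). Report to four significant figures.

Apply KCL at each of the 9 non-ground nodes and solve the resulting linear system.
Node n1: branches {R2, R11, R15, Idrv} → V_1 = -0.1257
Node n2: branches {R6, R9, R10, R15, R19} → V_2 = -0.008068
Node n3: branches {R1, R4, R8, R9, R13, R16, R18, R20} → V_3 = -0.008683
Node n4: branches {R4, R16} → V_4 = -0.008683
Node n5: branches {R3, R12, R19} → V_5 = -0.1217
Node n6: branches {R14, R17} → V_6 = -0.008752
Node n7: branches {R3, R11, R17} → V_7 = -0.1227
Node n8: branches {R5, R7, R10, R13, R14, R18} → V_8 = -0.006322
Node n9: branches {R1, R2, R5, R6, R20} → V_9 = -0.1168

R_eq = 36.01 Ω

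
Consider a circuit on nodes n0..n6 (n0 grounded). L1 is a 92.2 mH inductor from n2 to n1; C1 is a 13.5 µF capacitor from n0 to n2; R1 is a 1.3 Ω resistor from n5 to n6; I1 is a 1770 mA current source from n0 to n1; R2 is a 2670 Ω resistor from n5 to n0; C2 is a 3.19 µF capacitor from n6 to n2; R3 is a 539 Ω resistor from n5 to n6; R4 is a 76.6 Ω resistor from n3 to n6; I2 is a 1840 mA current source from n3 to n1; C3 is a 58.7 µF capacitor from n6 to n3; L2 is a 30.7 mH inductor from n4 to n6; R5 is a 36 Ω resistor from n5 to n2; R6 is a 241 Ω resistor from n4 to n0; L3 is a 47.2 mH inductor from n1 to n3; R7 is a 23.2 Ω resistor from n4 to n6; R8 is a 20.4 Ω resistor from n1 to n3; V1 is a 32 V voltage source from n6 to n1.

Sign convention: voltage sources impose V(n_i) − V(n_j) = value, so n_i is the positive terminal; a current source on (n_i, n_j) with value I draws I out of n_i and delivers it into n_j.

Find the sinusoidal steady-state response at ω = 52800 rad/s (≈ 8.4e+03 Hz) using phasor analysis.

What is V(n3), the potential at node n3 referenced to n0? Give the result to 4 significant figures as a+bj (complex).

MNA unknowns: 6 node voltages V₁..V_6 plus 1 source current (V1)
L1: Y=0.000-0.0002054j on G[2,1]
C1: Y=0.000+0.7128j on G[0,2]
R1: Y=0.7692+0.000j on G[5,6]
I1: z[0]−=1.77, z[1]+=1.77
R2: Y=0.0003745+0.000j on G[5,0]
C2: Y=0.000+0.1684j on G[6,2]
R3: Y=0.001855+0.000j on G[5,6]
R4: Y=0.01305+0.000j on G[3,6]
I2: z[3]−=1.84, z[1]+=1.84
C3: Y=0.000+3.099j on G[6,3]
L2: Y=0.000-0.0006169j on G[4,6]
R5: Y=0.02778+0.000j on G[5,2]
R6: Y=0.004149+0.000j on G[4,0]
L3: Y=0.000-0.0004013j on G[1,3]
R7: Y=0.04310+0.000j on G[4,6]
R8: Y=0.04902+0.000j on G[1,3]
V1: row V6−V1=32, i_V1 at 6,1
solve → V1=-30.03-12.64j, V2=0.07361-2.472j, V3=1.949-11.54j, V4=1.779-11.54j, V5=1.900-12.28j, V6=1.967-12.64j
aux → i_V1=-5.180-0.03488j

1.949-11.54j V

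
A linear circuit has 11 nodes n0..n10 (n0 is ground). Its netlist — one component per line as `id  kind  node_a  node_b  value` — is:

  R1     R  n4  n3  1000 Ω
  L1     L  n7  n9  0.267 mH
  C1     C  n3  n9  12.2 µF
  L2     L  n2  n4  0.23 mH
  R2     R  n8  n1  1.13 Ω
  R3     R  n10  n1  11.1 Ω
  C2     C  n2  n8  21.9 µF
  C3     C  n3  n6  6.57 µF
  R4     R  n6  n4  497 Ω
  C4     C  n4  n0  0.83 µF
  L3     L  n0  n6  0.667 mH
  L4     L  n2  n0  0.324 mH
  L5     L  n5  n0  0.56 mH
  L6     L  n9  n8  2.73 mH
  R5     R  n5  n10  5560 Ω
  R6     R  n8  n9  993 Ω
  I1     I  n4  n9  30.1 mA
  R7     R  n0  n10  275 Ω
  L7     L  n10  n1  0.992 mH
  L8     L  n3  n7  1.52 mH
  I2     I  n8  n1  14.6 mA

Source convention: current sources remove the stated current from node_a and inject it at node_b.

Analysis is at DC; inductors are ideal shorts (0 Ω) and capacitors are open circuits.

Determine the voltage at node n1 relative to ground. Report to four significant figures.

6.248 V

Apply KCL at each of the 10 non-ground nodes and solve the resulting linear system.
Node n1: branches {R2, R3, L7, I2} → V_1 = 6.248
Node n2: branches {L2, C2, L4} → V_2 = 0.000
Node n3: branches {R1, C1, C3, L8} → V_3 = 6.258
Node n4: branches {R1, L2, R4, C4, I1} → V_4 = 0.000
Node n5: branches {L5, R5} → V_5 = 0.000
Node n6: branches {C3, R4, L3} → V_6 = 0.000
Node n7: branches {L1, L8} → V_7 = 6.258
Node n8: branches {R2, C2, L6, R6, I2} → V_8 = 6.258
Node n9: branches {L1, C1, L6, R6, I1} → V_9 = 6.258
Node n10: branches {R3, R5, R7, L7} → V_10 = 6.248
Source currents: i(L1)=-0.006258, i(L2)=0.02384, i(L3)=0.000, i(L4)=-0.02384, i(L5)=0.001124, i(L6)=0.02384, i(L7)=-0.02384, i(L8)=-0.006258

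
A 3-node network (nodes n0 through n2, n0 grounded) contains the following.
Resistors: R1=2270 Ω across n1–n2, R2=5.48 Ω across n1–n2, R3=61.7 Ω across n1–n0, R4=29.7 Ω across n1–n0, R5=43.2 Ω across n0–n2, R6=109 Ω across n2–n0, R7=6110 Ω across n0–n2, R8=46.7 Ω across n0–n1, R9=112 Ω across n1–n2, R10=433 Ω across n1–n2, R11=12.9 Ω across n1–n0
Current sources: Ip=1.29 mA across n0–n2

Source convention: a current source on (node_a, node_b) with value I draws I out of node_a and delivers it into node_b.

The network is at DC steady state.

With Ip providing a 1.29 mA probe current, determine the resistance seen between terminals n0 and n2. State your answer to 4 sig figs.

Apply KCL at each of the 2 non-ground nodes and solve the resulting linear system.
Node n1: branches {R1, R2, R3, R4, R8, R9, R10, R11} → V_1 = 0.006256
Node n2: branches {R1, R2, R5, R6, R7, R9, R10, Ip} → V_2 = 0.01105

R_eq = 8.567 Ω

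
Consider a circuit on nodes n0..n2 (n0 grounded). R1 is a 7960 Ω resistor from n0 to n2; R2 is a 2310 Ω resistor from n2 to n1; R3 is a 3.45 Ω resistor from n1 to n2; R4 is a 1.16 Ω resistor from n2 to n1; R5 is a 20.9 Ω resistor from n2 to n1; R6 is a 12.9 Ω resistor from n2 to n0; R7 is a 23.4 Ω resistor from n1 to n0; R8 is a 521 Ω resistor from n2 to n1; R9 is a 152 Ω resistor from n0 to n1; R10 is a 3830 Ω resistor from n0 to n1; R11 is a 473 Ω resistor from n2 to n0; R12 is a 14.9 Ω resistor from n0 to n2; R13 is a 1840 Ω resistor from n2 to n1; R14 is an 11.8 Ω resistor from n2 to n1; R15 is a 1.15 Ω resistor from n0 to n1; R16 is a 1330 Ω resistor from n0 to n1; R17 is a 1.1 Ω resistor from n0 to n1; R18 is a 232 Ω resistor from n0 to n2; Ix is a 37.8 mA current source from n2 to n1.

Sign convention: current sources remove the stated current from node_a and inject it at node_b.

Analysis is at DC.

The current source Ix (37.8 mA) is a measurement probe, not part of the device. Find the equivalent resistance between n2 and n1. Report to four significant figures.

R_eq = 0.7007 Ω

Element admittances at DC:
  Y(R1) = 0.0001256 S between n0,n2
  Y(R2) = 0.0004329 S between n2,n1
  Y(R3) = 0.2899 S between n1,n2
  Y(R4) = 0.8621 S between n2,n1
  Y(R5) = 0.04785 S between n2,n1
  Y(R6) = 0.07752 S between n2,n0
  Y(R7) = 0.04274 S between n1,n0
  Y(R8) = 0.001919 S between n2,n1
  Y(R9) = 0.006579 S between n0,n1
  Y(R10) = 0.0002611 S between n0,n1
  Y(R11) = 0.002114 S between n2,n0
  Y(R12) = 0.06711 S between n0,n2
  Y(R13) = 0.0005435 S between n2,n1
  Y(R14) = 0.08475 S between n2,n1
  Y(R15) = 0.8696 S between n0,n1
  Y(R16) = 0.0007519 S between n0,n1
  Y(R17) = 0.9091 S between n0,n1
  Y(R18) = 0.004310 S between n0,n2
  Ix: injects 0.0378 A into n1 (from n2)
Assemble and solve the 2×2 MNA system:
  V(n1)=0.002022  V(n2)=-0.02447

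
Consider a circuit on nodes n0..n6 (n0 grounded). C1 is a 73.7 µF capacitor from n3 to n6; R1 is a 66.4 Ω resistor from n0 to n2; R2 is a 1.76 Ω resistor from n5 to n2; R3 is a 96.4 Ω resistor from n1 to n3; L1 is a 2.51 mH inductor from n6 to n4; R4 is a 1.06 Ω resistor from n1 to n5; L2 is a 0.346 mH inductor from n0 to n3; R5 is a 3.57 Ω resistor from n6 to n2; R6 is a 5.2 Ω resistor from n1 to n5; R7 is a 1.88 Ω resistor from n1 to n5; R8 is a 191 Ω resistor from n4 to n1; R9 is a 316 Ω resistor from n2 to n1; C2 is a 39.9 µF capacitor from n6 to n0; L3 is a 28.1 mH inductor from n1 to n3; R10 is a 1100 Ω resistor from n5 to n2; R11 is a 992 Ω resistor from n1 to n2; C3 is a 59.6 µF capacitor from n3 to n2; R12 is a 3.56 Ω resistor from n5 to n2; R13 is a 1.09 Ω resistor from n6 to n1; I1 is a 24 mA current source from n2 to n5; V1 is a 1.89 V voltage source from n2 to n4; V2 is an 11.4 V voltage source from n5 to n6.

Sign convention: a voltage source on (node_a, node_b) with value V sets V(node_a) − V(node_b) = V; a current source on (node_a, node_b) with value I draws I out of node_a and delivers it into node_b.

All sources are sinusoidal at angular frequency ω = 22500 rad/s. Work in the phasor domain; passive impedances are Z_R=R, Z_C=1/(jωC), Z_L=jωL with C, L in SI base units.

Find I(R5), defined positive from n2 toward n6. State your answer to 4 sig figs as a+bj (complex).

Apply KCL at each of the 6 non-ground nodes and solve the resulting linear system.
Node n1: branches {R3, R4, R6, R7, R8, R9, L3, R11, R13} → V_1 = 7.893-0.1809j
Node n2: branches {R1, R2, R5, R9, R10, R11, C3, R12, I1, V1} → V_2 = 6.770-3.901j
Node n3: branches {C1, R3, L2, L3, C3} → V_3 = 3.493-1.933j
Node n4: branches {L1, R8, V1} → V_4 = 4.880-3.901j
Node n5: branches {R2, R4, R6, R7, R10, R12, I1, V2} → V_5 = 11.97-0.1631j
Node n6: branches {C1, L1, R5, C2, R13, V2} → V_6 = 0.5652-0.1631j
Source currents: i(V1)=-0.08197-0.09587j, i(V2)=-11.18-3.207j

1.738-1.047j A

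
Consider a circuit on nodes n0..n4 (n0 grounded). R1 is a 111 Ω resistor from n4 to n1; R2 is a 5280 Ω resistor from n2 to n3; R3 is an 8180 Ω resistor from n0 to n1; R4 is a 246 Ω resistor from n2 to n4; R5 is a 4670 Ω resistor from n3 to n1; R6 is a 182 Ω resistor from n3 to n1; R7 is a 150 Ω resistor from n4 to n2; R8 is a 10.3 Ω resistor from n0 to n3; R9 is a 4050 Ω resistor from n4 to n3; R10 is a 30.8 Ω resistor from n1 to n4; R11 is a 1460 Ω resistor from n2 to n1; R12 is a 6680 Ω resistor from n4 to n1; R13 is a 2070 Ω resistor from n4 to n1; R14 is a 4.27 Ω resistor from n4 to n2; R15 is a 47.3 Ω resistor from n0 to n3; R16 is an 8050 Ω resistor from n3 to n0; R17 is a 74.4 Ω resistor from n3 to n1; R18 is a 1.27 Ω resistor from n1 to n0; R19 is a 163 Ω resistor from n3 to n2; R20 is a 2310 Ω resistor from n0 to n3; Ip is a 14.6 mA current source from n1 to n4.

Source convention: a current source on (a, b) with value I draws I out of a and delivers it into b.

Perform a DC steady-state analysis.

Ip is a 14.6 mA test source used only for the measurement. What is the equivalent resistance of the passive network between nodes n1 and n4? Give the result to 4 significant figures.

R_eq = 20.47 Ω

MNA unknowns: 4 node voltages V₁..V_4
R1: Y=0.009009 on G[4,1]
R2: Y=0.0001894 on G[2,3]
R3: Y=0.0001222 on G[0,1]
R4: Y=0.004065 on G[2,4]
R5: Y=0.0002141 on G[3,1]
R6: Y=0.005495 on G[3,1]
R7: Y=0.006667 on G[4,2]
R8: Y=0.09709 on G[0,3]
R9: Y=0.0002469 on G[4,3]
R10: Y=0.03247 on G[1,4]
R11: Y=0.0006849 on G[2,1]
R12: Y=0.0001497 on G[4,1]
R13: Y=0.0004831 on G[4,1]
R14: Y=0.2342 on G[4,2]
R15: Y=0.02114 on G[0,3]
R16: Y=0.0001242 on G[3,0]
R17: Y=0.01344 on G[3,1]
R18: Y=0.7874 on G[1,0]
R19: Y=0.006135 on G[3,2]
R20: Y=0.0004329 on G[0,3]
Ip: z[1]−=0.0146, z[4]+=0.0146
solve → V1=-0.001945, V2=0.2890, V3=0.01290, V4=0.2969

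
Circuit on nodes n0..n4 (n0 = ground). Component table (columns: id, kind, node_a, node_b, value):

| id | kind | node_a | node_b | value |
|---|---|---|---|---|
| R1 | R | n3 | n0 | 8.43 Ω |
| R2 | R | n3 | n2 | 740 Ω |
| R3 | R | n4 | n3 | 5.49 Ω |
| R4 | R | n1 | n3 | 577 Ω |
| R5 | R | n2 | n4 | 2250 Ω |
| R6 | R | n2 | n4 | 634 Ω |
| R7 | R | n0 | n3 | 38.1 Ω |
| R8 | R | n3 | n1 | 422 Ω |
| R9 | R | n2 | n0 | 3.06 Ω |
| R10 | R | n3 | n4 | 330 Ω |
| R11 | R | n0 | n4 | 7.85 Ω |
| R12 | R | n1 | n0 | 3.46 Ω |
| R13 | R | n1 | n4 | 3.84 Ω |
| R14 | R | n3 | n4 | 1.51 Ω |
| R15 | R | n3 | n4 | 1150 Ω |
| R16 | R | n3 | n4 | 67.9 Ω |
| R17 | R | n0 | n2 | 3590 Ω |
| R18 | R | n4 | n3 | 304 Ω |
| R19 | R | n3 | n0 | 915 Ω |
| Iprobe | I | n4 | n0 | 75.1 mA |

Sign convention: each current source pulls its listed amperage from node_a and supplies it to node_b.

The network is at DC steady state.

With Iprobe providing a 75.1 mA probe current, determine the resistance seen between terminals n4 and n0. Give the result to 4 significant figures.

R_eq = 2.545 Ω

Element admittances at DC:
  Y(R1) = 0.1186 S between n3,n0
  Y(R2) = 0.001351 S between n3,n2
  Y(R3) = 0.1821 S between n4,n3
  Y(R4) = 0.001733 S between n1,n3
  Y(R5) = 0.0004444 S between n2,n4
  Y(R6) = 0.001577 S between n2,n4
  Y(R7) = 0.02625 S between n0,n3
  Y(R8) = 0.002370 S between n3,n1
  Y(R9) = 0.3268 S between n2,n0
  Y(R10) = 0.003030 S between n3,n4
  Y(R11) = 0.1274 S between n0,n4
  Y(R12) = 0.2890 S between n1,n0
  Y(R13) = 0.2604 S between n1,n4
  Y(R14) = 0.6623 S between n3,n4
  Y(R15) = 0.0008696 S between n3,n4
  Y(R16) = 0.01473 S between n3,n4
  Y(R17) = 0.0002786 S between n0,n2
  Y(R18) = 0.003289 S between n4,n3
  Y(R19) = 0.001093 S between n3,n0
  Iprobe: injects 0.0751 A into n0 (from n4)
Assemble and solve the 4×4 MNA system:
  V(n1)=-0.09114  V(n2)=-0.001837  V(n3)=-0.1631  V(n4)=-0.1912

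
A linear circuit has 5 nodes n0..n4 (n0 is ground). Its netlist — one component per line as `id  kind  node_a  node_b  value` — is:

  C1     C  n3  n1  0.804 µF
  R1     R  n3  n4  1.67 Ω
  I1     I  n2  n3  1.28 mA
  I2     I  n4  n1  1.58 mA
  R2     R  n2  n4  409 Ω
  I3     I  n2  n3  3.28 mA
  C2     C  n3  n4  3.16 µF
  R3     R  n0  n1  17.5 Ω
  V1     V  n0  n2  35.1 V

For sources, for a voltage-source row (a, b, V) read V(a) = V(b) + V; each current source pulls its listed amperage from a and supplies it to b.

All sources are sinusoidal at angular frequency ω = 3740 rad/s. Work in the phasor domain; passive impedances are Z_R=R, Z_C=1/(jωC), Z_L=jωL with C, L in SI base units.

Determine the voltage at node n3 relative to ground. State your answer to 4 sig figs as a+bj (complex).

Apply KCL at each of the 4 non-ground nodes and solve the resulting linear system.
Node n1: branches {C1, I2, R3} → V_1 = -0.8365-0.6713j
Node n2: branches {I1, R2, I3, V1} → V_2 = -35.10+0.000j
Node n3: branches {C1, R1, I1, I3, C2} → V_3 = -13.59+15.75j
Node n4: branches {R1, I2, R2, C2} → V_4 = -13.68+15.69j
Source currents: i(V1)=-0.04780-0.03836j

-13.59+15.75j V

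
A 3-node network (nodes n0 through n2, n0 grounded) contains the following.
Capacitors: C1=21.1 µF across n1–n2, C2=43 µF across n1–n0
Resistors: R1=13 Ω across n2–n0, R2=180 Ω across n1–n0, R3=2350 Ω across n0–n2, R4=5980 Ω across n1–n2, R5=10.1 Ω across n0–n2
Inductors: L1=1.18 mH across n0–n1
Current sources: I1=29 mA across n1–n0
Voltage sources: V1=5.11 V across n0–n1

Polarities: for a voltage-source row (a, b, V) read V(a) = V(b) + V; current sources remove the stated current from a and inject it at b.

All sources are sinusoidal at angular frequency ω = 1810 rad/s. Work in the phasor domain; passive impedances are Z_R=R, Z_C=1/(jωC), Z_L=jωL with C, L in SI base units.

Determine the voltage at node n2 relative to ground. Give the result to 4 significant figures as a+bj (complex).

MNA unknowns: 2 node voltages V₁..V_2 plus 1 source current (V1)
C1: Y=0.000+0.03819j on G[1,2]
R1: Y=0.07692+0.000j on G[2,0]
R2: Y=0.005556+0.000j on G[1,0]
R3: Y=0.0004255+0.000j on G[0,2]
L1: Y=0.000-0.4682j on G[0,1]
R4: Y=0.0001672+0.000j on G[1,2]
R5: Y=0.09901+0.000j on G[0,2]
I1: z[1]−=0.029, z[0]+=0.029
C2: Y=0.000+0.07783j on G[1,0]
V1: row V0−V1=5.11, i_V1 at 0,1
solve → V1=-5.110+0.000j, V2=-0.2331-1.055j
aux → i_V1=-0.04050+1.809j

-0.2331-1.055j V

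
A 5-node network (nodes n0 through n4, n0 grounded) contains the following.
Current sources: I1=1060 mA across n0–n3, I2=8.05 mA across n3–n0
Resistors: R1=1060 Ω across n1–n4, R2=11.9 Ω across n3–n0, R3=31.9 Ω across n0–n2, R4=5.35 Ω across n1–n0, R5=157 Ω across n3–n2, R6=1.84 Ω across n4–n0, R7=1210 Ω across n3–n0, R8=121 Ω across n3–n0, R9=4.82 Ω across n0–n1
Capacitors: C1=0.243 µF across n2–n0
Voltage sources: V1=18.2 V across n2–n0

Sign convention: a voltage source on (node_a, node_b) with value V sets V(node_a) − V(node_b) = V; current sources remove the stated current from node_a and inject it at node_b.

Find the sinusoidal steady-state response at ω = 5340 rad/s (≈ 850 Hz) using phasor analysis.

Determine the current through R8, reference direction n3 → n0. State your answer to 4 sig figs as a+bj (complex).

Apply KCL at each of the 4 non-ground nodes and solve the resulting linear system.
Node n1: branches {R1, R4, R9} → V_1 = 0.000+0.000j
Node n2: branches {R3, R5, C1, V1} → V_2 = 18.20+0.000j
Node n3: branches {I1, R2, R5, I2, R7, R8} → V_3 = 11.74+0.000j
Node n4: branches {R1, R6} → V_4 = 0.000+0.000j
Source currents: i(V1)=-0.6117-0.02362j

0.09701+0.000j A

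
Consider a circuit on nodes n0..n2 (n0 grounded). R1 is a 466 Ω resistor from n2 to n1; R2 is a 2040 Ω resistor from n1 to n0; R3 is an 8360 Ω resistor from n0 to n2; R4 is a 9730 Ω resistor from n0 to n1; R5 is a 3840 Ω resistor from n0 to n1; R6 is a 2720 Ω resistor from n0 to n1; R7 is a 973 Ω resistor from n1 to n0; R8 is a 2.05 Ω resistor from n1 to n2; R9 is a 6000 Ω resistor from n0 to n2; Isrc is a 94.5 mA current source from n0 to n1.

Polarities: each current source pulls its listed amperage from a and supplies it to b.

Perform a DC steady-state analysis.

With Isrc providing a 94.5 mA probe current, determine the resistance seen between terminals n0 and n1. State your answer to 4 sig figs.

MNA unknowns: 2 node voltages V₁..V_2
R1: Y=0.002146 on G[2,1]
R2: Y=0.0004902 on G[1,0]
R3: Y=0.0001196 on G[0,2]
R4: Y=0.0001028 on G[0,1]
R5: Y=0.0002604 on G[0,1]
R6: Y=0.0003676 on G[0,1]
R7: Y=0.001028 on G[1,0]
R8: Y=0.4878 on G[1,2]
R9: Y=0.0001667 on G[0,2]
Isrc: z[0]−=0.0945, z[1]+=0.0945
solve → V1=37.28, V2=37.26

R_eq = 394.5 Ω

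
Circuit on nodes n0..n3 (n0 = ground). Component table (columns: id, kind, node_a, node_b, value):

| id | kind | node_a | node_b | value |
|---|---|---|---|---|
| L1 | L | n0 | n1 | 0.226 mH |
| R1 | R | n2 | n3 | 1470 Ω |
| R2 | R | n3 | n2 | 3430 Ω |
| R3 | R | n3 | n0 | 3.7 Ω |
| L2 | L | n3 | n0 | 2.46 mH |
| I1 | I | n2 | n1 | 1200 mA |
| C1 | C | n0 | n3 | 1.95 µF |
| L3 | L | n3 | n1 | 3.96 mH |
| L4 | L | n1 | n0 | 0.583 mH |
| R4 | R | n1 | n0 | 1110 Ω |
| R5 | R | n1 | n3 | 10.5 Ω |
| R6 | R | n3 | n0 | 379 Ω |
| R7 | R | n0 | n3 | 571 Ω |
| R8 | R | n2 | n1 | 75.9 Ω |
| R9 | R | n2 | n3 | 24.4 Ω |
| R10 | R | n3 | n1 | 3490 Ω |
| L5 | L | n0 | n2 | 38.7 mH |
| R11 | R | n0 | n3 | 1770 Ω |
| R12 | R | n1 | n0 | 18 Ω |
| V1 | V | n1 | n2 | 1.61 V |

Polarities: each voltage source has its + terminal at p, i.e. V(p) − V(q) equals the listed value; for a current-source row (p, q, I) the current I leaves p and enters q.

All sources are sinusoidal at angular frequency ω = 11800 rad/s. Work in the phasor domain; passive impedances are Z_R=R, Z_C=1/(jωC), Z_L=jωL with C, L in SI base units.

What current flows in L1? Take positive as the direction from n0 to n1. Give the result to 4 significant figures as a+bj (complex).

MNA unknowns: 3 node voltages V₁..V_3 plus 1 source current (V1)
L1: Y=0.000-0.3750j on G[0,1]
R1: Y=0.0006803+0.000j on G[2,3]
R2: Y=0.0002915+0.000j on G[3,2]
R3: Y=0.2703+0.000j on G[3,0]
L2: Y=0.000-0.03445j on G[3,0]
I1: z[2]−=1.2, z[1]+=1.2
C1: Y=0.000+0.02301j on G[0,3]
L3: Y=0.000-0.02140j on G[3,1]
L4: Y=0.000-0.1454j on G[1,0]
R4: Y=0.0009009+0.000j on G[1,0]
R5: Y=0.09524+0.000j on G[1,3]
R6: Y=0.002639+0.000j on G[3,0]
R7: Y=0.001751+0.000j on G[0,3]
R8: Y=0.01318+0.000j on G[2,1]
R9: Y=0.04098+0.000j on G[2,3]
R10: Y=0.0002865+0.000j on G[3,1]
L5: Y=0.000-0.002190j on G[0,2]
R11: Y=0.0005650+0.000j on G[0,3]
R12: Y=0.05556+0.000j on G[1,0]
V1: row V1−V2=1.61, i_V1 at 1,2
solve → V1=0.02493+0.07728j, V2=-1.585+0.07728j, V3=-0.1523+0.01233j
aux → i_V1=1.119+0.006196j

-0.02898+0.009346j A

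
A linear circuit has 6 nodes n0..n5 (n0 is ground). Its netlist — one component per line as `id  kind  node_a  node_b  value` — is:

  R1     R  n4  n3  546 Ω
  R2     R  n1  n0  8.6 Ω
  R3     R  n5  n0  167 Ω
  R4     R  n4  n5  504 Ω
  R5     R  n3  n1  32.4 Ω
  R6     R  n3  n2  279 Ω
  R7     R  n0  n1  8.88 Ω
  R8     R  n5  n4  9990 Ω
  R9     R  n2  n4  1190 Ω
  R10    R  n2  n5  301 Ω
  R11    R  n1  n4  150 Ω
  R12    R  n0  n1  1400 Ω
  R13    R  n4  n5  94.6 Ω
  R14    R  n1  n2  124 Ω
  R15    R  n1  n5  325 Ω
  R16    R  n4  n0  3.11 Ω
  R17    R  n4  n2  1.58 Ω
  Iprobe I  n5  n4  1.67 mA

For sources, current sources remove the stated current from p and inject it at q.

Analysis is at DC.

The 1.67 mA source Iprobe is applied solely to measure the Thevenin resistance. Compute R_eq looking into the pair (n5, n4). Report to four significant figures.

R_eq = 40.39 Ω

Apply KCL at each of the 5 non-ground nodes and solve the resulting linear system.
Node n1: branches {R2, R5, R7, R11, R12, R14, R15} → V_1 = -0.0006879
Node n2: branches {R6, R9, R10, R14, R17} → V_2 = 0.001328
Node n3: branches {R1, R5, R6} → V_3 = -0.0003674
Node n4: branches {R1, R4, R8, R9, R11, R13, R16, R17, Iprobe} → V_4 = 0.001715
Node n5: branches {R3, R4, R8, R10, R13, R15, Iprobe} → V_5 = -0.06573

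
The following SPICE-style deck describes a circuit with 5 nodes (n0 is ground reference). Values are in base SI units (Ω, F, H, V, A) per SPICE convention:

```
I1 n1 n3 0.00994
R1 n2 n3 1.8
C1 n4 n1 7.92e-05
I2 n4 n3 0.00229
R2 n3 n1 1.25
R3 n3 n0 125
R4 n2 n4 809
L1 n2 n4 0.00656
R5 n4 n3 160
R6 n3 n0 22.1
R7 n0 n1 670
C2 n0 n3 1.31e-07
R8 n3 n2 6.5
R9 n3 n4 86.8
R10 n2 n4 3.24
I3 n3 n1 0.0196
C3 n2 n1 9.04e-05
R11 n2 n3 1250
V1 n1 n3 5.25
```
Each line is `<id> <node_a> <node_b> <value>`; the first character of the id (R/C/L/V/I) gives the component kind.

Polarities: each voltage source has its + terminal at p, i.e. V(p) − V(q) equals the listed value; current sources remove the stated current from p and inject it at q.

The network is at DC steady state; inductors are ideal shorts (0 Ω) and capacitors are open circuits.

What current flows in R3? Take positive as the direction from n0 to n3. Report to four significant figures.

0.001145 A

Apply KCL at each of the 4 non-ground nodes and solve the resulting linear system.
Node n1: branches {I1, C1, R2, R7, I3, C3, V1} → V_1 = 5.107
Node n2: branches {R1, R4, L1, R8, R10, C3, R11} → V_2 = -0.1463
Node n3: branches {I1, R1, I2, R2, R3, R5, R6, C2, R8, R9, I3, R11, V1} → V_3 = -0.1431
Node n4: branches {C1, I2, R4, L1, R5, R9, R10} → V_4 = -0.1463
Source currents: i(L1)=0.002234, i(V1)=-4.198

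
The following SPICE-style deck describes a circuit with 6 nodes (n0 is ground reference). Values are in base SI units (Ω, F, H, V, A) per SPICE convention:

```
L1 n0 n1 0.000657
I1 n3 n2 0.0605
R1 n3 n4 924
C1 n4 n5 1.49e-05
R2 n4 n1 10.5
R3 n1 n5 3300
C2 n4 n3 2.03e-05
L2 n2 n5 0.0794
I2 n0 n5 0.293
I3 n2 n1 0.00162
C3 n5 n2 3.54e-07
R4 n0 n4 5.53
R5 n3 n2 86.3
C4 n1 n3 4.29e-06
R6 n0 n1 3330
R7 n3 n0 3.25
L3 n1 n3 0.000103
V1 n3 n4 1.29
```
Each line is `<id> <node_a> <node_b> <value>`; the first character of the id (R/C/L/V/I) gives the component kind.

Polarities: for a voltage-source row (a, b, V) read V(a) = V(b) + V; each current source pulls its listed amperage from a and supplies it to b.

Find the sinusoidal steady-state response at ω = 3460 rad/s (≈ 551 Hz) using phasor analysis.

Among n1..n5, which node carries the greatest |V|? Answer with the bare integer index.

5

Element admittances at ω=3460 rad/s:
  Y(L1) = 0.000-0.4399j S between n0,n1
  I1: injects 0.0605 A into n2 (from n3)
  Y(R1) = 0.001082+0.000j S between n3,n4
  Y(C1) = 0.000+0.05155j S between n4,n5
  Y(R2) = 0.09524+0.000j S between n4,n1
  Y(R3) = 0.0003030+0.000j S between n1,n5
  Y(C2) = 0.000+0.07024j S between n4,n3
  Y(L2) = 0.000-0.003640j S between n2,n5
  I2: injects 0.293 A into n5 (from n0)
  I3: injects 0.00162 A into n1 (from n2)
  Y(C3) = 0.000+0.001225j S between n5,n2
  Y(R4) = 0.1808+0.000j S between n0,n4
  Y(R5) = 0.01159+0.000j S between n3,n2
  Y(C4) = 0.000+0.01484j S between n1,n3
  Y(R6) = 0.0003003+0.000j S between n0,n1
  Y(R7) = 0.3077+0.000j S between n3,n0
  Y(L3) = 0.000-2.806j S between n1,n3
  V1: constraint V(n3)−V(n4) = 1.29
Assemble and solve the 6×6 MNA system:
  V(n1)=0.5950+0.4277j  V(n2)=4.296+1.598j  V(n3)=0.6917+0.5355j  V(n4)=-0.5983+0.5355j  V(n5)=-0.8023-5.488j
  i(V1)=-0.5338+0.02701j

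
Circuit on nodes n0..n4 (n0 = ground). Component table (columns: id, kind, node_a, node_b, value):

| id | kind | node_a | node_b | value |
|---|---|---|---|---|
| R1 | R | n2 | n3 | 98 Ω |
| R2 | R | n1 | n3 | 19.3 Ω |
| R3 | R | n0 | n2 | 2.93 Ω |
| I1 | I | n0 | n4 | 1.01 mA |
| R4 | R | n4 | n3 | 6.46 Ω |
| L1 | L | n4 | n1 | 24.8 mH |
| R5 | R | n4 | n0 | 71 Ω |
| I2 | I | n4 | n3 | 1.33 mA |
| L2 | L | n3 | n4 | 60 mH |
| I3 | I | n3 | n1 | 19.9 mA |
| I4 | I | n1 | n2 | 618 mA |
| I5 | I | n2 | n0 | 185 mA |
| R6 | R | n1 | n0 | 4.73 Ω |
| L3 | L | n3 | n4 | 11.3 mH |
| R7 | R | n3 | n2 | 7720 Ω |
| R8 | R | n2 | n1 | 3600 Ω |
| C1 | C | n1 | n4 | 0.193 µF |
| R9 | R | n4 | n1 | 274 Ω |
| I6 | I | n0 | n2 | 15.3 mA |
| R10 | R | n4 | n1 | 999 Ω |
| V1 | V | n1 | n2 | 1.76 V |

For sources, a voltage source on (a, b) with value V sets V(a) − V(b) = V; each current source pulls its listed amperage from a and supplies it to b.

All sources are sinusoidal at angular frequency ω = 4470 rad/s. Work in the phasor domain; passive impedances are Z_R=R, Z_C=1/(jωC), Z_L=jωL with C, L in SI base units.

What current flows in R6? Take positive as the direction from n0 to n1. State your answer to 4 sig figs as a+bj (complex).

Apply KCL at each of the 4 non-ground nodes and solve the resulting linear system.
Node n1: branches {R2, L1, I3, I4, R6, R8, C1, R9, R10, V1} → V_1 = 0.7766+0.001869j
Node n2: branches {R1, R3, I4, I5, R7, R8, I6, V1} → V_2 = -0.9834+0.001869j
Node n3: branches {R1, R2, R4, I2, L2, I3, L3, R7} → V_3 = 0.1894-0.05232j
Node n4: branches {I1, R4, L1, R5, I2, L2, L3, C1, R9, R10} → V_4 = 0.1943-0.07333j
Source currents: i(V1)=-0.7965+0.001198j

-0.1642-0.0003951j A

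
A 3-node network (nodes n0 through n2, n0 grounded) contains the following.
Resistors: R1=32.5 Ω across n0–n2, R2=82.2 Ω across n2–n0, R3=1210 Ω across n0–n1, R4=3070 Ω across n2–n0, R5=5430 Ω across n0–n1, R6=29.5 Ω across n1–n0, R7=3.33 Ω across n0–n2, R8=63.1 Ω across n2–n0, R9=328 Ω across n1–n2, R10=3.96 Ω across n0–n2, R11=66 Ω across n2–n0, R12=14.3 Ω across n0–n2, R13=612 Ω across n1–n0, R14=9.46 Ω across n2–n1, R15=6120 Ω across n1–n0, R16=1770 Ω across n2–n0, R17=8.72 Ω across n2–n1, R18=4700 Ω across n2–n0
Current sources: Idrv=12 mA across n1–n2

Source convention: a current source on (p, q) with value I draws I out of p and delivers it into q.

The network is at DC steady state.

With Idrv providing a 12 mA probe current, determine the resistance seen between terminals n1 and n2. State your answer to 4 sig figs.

Element admittances at DC:
  Y(R1) = 0.03077 S between n0,n2
  Y(R2) = 0.01217 S between n2,n0
  Y(R3) = 0.0008264 S between n0,n1
  Y(R4) = 0.0003257 S between n2,n0
  Y(R5) = 0.0001842 S between n0,n1
  Y(R6) = 0.03390 S between n1,n0
  Y(R7) = 0.3003 S between n0,n2
  Y(R8) = 0.01585 S between n2,n0
  Y(R9) = 0.003049 S between n1,n2
  Y(R10) = 0.2525 S between n0,n2
  Y(R11) = 0.01515 S between n2,n0
  Y(R12) = 0.06993 S between n0,n2
  Y(R13) = 0.001634 S between n1,n0
  Y(R14) = 0.1057 S between n2,n1
  Y(R15) = 0.0001634 S between n1,n0
  Y(R16) = 0.0005650 S between n2,n0
  Y(R17) = 0.1147 S between n2,n1
  Y(R18) = 0.0002128 S between n2,n0
  Idrv: injects 0.012 A into n2 (from n1)
Assemble and solve the 2×2 MNA system:
  V(n1)=-0.04413  V(n2)=0.002322

R_eq = 3.871 Ω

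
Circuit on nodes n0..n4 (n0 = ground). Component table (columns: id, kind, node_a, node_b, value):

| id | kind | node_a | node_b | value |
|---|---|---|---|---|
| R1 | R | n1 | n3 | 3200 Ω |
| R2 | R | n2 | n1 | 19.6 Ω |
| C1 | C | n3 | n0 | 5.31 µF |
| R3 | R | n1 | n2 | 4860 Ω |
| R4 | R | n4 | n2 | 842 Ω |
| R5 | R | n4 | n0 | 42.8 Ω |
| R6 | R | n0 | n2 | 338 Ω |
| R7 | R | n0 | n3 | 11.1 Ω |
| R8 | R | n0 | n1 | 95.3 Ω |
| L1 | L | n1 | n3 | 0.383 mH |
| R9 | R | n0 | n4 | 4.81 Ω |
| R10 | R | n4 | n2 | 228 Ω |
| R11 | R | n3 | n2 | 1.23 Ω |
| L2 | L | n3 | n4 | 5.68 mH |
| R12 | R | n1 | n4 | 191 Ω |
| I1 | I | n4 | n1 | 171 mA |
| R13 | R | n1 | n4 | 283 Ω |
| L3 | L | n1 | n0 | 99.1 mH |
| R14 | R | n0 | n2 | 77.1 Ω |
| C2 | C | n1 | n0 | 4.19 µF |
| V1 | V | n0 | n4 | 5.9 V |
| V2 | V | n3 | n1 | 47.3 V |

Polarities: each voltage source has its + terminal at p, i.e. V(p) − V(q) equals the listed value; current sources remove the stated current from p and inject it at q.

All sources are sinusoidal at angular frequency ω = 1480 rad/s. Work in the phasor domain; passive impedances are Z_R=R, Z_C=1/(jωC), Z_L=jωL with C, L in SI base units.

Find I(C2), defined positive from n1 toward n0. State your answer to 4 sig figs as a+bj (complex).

Element admittances at ω=1480 rad/s:
  Y(R1) = 0.0003125+0.000j S between n1,n3
  Y(R2) = 0.05102+0.000j S between n2,n1
  Y(C1) = 0.000+0.007859j S between n3,n0
  Y(R3) = 0.0002058+0.000j S between n1,n2
  Y(R4) = 0.001188+0.000j S between n4,n2
  Y(R5) = 0.02336+0.000j S between n4,n0
  Y(R6) = 0.002959+0.000j S between n0,n2
  Y(R7) = 0.09009+0.000j S between n0,n3
  Y(R8) = 0.01049+0.000j S between n0,n1
  Y(L1) = 0.000-1.764j S between n1,n3
  Y(R9) = 0.2079+0.000j S between n0,n4
  Y(R10) = 0.004386+0.000j S between n4,n2
  Y(R11) = 0.8130+0.000j S between n3,n2
  Y(L2) = 0.000-0.1190j S between n3,n4
  Y(R12) = 0.005236+0.000j S between n1,n4
  I1: injects 0.171 A into n1 (from n4)
  Y(R13) = 0.003534+0.000j S between n1,n4
  Y(L3) = 0.000-0.006818j S between n1,n0
  Y(R14) = 0.01297+0.000j S between n0,n2
  Y(C2) = 0.000+0.006201j S between n1,n0
  V1: constraint V(n0)−V(n4) = 5.9
  V2: constraint V(n3)−V(n1) = 47.3
Assemble and solve the 6×6 MNA system:
  V(n1)=-45.17+6.983j  V(n2)=-0.6989+6.813j  V(n3)=2.125+6.983j  V(n4)=-5.900+0.000j
  i(V1)=-1.709+0.8555j  i(V2)=-3.278+83.62j

-0.04330-0.2801j A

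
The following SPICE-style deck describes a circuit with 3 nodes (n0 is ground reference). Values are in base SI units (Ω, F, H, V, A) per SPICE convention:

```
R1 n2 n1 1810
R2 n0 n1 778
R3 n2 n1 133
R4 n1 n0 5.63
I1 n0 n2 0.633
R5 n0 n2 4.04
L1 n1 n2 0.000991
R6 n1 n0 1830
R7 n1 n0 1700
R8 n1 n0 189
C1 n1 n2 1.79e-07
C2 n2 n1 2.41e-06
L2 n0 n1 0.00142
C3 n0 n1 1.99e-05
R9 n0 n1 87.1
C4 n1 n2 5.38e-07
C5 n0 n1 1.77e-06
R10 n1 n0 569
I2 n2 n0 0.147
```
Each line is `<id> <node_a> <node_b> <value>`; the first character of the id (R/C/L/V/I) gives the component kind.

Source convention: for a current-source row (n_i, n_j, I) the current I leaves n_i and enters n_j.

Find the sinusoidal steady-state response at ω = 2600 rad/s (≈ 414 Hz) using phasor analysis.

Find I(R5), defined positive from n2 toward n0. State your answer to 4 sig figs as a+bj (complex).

0.2997+0.1492j A

Apply KCL at each of the 2 non-ground nodes and solve the resulting linear system.
Node n1: branches {R1, R2, R3, R4, L1, R6, R7, R8, C1, C2, L2, C3, R9, C4, C5, R10} → V_1 = 0.8077+0.1210j
Node n2: branches {R1, R3, I1, R5, L1, C1, C2, C4, I2} → V_2 = 1.211+0.6029j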